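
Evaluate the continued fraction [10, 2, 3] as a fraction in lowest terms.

73/7

Using pₖ = aₖpₖ₋₁ + pₖ₋₂ and qₖ = aₖqₖ₋₁ + qₖ₋₂:
  k=0: a=10, p=10, q=1
  k=1: a=2, p=21, q=2
  k=2: a=3, p=73, q=7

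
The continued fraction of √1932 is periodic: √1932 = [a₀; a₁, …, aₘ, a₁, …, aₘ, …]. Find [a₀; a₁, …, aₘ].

a₀ = ⌊√1932⌋ = 43.
With m₀=0, d₀=1 and mₖ₊₁ = dₖaₖ − mₖ, dₖ₊₁ = (n − mₖ₊₁²)/dₖ, aₖ₊₁ = ⌊(a₀+mₖ₊₁)/dₖ₊₁⌋:
  k=1: m=43, d=83, a=1
  k=2: m=40, d=4, a=20
  k=3: m=40, d=83, a=1
  k=4: m=43, d=1, a=86
d=1 and a=2a₀=86 at k=4, so the next step gives (m, d) = (43, 83) again — its k=1 value — and the period has length 4.

[43; 1, 20, 1, 86]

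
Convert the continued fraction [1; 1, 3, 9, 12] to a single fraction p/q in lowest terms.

787/448

Fold from the inside: start with 12/1.
  9 + 1/12 = 109/12
  3 + 12/109 = 339/109
  1 + 109/339 = 448/339
  1 + 339/448 = 787/448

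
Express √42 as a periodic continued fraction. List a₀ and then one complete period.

[6; 2, 12]

a₀ = ⌊√42⌋ = 6.
With m₀=0, d₀=1 and mₖ₊₁ = dₖaₖ − mₖ, dₖ₊₁ = (n − mₖ₊₁²)/dₖ, aₖ₊₁ = ⌊(a₀+mₖ₊₁)/dₖ₊₁⌋:
  k=1: m=6, d=6, a=2
  k=2: m=6, d=1, a=12
d=1 and a=2a₀=12 at k=2, so the next step gives (m, d) = (6, 6) again — its k=1 value — and the period has length 2.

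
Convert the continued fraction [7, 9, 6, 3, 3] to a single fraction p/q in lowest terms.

4102/577

Fold from the inside: start with 3/1.
  3 + 1/3 = 10/3
  6 + 3/10 = 63/10
  9 + 10/63 = 577/63
  7 + 63/577 = 4102/577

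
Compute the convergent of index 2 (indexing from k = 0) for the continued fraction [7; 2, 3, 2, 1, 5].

52/7

Using pₖ = aₖpₖ₋₁ + pₖ₋₂, qₖ = aₖqₖ₋₁ + qₖ₋₂ (with p₋₁=1, p₋₂=0, q₋₁=0, q₋₂=1):
  k=0: a=7, p=7, q=1
  k=1: a=2, p=15, q=2
  k=2: a=3, p=52, q=7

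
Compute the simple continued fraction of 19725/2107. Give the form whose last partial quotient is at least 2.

[9; 2, 1, 3, 3, 1, 8, 5]

19725 = 9*2107 + 762
2107 = 2*762 + 583
762 = 1*583 + 179
583 = 3*179 + 46
179 = 3*46 + 41
46 = 1*41 + 5
41 = 8*5 + 1
5 = 5*1 + 0  (stop)
So 19725/2107 = [9; 2, 1, 3, 3, 1, 8, 5].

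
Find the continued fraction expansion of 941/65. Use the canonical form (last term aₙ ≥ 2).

941 = 14×65 + 31
65 = 2×31 + 3
31 = 10×3 + 1
3 = 3×1 + 0  (stop)
So 941/65 = [14; 2, 10, 3].

[14; 2, 10, 3]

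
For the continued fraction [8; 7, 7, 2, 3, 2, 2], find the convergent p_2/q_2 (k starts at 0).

Using pₖ = aₖpₖ₋₁ + pₖ₋₂, qₖ = aₖqₖ₋₁ + qₖ₋₂ (with p₋₁=1, p₋₂=0, q₋₁=0, q₋₂=1):
  k=0: a=8, p=8, q=1
  k=1: a=7, p=57, q=7
  k=2: a=7, p=407, q=50

407/50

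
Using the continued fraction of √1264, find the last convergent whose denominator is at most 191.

5724/161

√1264 = [35; 1, 1, 4, 4, 4, 1, 1, 70, …] (period length 8).
Convergents:
  p_0/q_0 = 35/1
  p_1/q_1 = 36/1
  p_2/q_2 = 71/2
  p_3/q_3 = 320/9
  p_4/q_4 = 1351/38
  p_5/q_5 = 5724/161
  p_6/q_6 = 7075/199
q_5 = 161 ≤ 191 < 199 = q_6, so the answer is 5724/161.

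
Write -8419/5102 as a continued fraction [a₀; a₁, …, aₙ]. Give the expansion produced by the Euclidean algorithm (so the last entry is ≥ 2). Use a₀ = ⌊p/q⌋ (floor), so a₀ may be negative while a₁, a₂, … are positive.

-8419 = -2*5102 + 1785
5102 = 2*1785 + 1532
1785 = 1*1532 + 253
1532 = 6*253 + 14
253 = 18*14 + 1
14 = 14*1 + 0  (stop)
So -8419/5102 = [-2; 2, 1, 6, 18, 14].

[-2; 2, 1, 6, 18, 14]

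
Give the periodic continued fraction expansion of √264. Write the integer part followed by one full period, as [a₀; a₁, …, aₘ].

[16; 4, 32]

a₀ = ⌊√264⌋ = 16.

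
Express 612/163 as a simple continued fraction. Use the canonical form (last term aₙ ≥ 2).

612 = 3×163 + 123
163 = 1×123 + 40
123 = 3×40 + 3
40 = 13×3 + 1
3 = 3×1 + 0  (stop)
So 612/163 = [3; 1, 3, 13, 3].

[3; 1, 3, 13, 3]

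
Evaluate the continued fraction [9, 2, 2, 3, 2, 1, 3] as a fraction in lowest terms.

1948/207

Using pₖ = aₖpₖ₋₁ + pₖ₋₂ and qₖ = aₖqₖ₋₁ + qₖ₋₂:
  k=0: a=9, p=9, q=1
  k=1: a=2, p=19, q=2
  k=2: a=2, p=47, q=5
  k=3: a=3, p=160, q=17
  k=4: a=2, p=367, q=39
  k=5: a=1, p=527, q=56
  k=6: a=3, p=1948, q=207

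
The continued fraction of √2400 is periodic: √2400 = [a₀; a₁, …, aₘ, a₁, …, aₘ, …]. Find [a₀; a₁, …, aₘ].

a₀ = ⌊√2400⌋ = 48.
With m₀=0, d₀=1 and mₖ₊₁ = dₖaₖ − mₖ, dₖ₊₁ = (n − mₖ₊₁²)/dₖ, aₖ₊₁ = ⌊(a₀+mₖ₊₁)/dₖ₊₁⌋:
  k=1: m=48, d=96, a=1
  k=2: m=48, d=1, a=96
d=1 and a=2a₀=96 at k=2, so the next step gives (m, d) = (48, 96) again — its k=1 value — and the period has length 2.

[48; 1, 96]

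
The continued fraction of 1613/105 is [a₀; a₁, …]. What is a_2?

1613 = 15·105 + 38   →  a_0 = 15
105 = 2·38 + 29   →  a_1 = 2
38 = 1·29 + 9   →  a_2 = 1

1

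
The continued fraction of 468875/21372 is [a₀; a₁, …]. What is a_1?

1

468875 = 21·21372 + 20063   →  a_0 = 21
21372 = 1·20063 + 1309   →  a_1 = 1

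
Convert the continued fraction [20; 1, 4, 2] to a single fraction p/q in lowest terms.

229/11

Using pₖ = aₖpₖ₋₁ + pₖ₋₂ and qₖ = aₖqₖ₋₁ + qₖ₋₂:
  k=0: a=20, p=20, q=1
  k=1: a=1, p=21, q=1
  k=2: a=4, p=104, q=5
  k=3: a=2, p=229, q=11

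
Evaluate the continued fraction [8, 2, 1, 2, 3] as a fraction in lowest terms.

226/27

Using pₖ = aₖpₖ₋₁ + pₖ₋₂ and qₖ = aₖqₖ₋₁ + qₖ₋₂:
  k=0: a=8, p=8, q=1
  k=1: a=2, p=17, q=2
  k=2: a=1, p=25, q=3
  k=3: a=2, p=67, q=8
  k=4: a=3, p=226, q=27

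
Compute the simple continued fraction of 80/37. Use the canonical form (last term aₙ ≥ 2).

[2; 6, 6]

80 = 2*37 + 6
37 = 6*6 + 1
6 = 6*1 + 0  (stop)
So 80/37 = [2; 6, 6].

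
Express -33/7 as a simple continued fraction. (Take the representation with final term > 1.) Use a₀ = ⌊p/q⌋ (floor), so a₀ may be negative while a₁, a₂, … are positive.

-33 = -5*7 + 2
7 = 3*2 + 1
2 = 2*1 + 0  (stop)
So -33/7 = [-5; 3, 2].

[-5; 3, 2]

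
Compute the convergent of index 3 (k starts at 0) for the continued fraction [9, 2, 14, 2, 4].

569/60

Using pₖ = aₖpₖ₋₁ + pₖ₋₂, qₖ = aₖqₖ₋₁ + qₖ₋₂ (with p₋₁=1, p₋₂=0, q₋₁=0, q₋₂=1):
  k=0: a=9, p=9, q=1
  k=1: a=2, p=19, q=2
  k=2: a=14, p=275, q=29
  k=3: a=2, p=569, q=60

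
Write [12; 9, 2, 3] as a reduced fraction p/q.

799/66

Using pₖ = aₖpₖ₋₁ + pₖ₋₂ and qₖ = aₖqₖ₋₁ + qₖ₋₂:
  k=0: a=12, p=12, q=1
  k=1: a=9, p=109, q=9
  k=2: a=2, p=230, q=19
  k=3: a=3, p=799, q=66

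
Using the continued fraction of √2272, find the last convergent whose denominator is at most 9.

√2272 = [47; 1, 1, 1, 94, …] (period length 4).
Convergents:
  p_0/q_0 = 47/1
  p_1/q_1 = 48/1
  p_2/q_2 = 95/2
  p_3/q_3 = 143/3
  p_4/q_4 = 13537/284
q_3 = 3 ≤ 9 < 284 = q_4, so the answer is 143/3.

143/3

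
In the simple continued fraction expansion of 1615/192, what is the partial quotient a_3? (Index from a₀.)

1615 = 8·192 + 79   →  a_0 = 8
192 = 2·79 + 34   →  a_1 = 2
79 = 2·34 + 11   →  a_2 = 2
34 = 3·11 + 1   →  a_3 = 3

3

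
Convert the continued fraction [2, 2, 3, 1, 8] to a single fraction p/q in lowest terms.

Using pₖ = aₖpₖ₋₁ + pₖ₋₂ and qₖ = aₖqₖ₋₁ + qₖ₋₂:
  k=0: a=2, p=2, q=1
  k=1: a=2, p=5, q=2
  k=2: a=3, p=17, q=7
  k=3: a=1, p=22, q=9
  k=4: a=8, p=193, q=79

193/79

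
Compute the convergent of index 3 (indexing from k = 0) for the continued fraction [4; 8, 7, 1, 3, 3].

Using pₖ = aₖpₖ₋₁ + pₖ₋₂, qₖ = aₖqₖ₋₁ + qₖ₋₂ (with p₋₁=1, p₋₂=0, q₋₁=0, q₋₂=1):
  k=0: a=4, p=4, q=1
  k=1: a=8, p=33, q=8
  k=2: a=7, p=235, q=57
  k=3: a=1, p=268, q=65

268/65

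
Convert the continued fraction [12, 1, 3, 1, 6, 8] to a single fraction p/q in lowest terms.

3544/277

Fold from the inside: start with 8/1.
  6 + 1/8 = 49/8
  1 + 8/49 = 57/49
  3 + 49/57 = 220/57
  1 + 57/220 = 277/220
  12 + 220/277 = 3544/277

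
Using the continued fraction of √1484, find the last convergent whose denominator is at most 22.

809/21

√1484 = [38; 1, 1, 10, 1, 1, 76, …] (period length 6).
Convergents:
  p_0/q_0 = 38/1
  p_1/q_1 = 39/1
  p_2/q_2 = 77/2
  p_3/q_3 = 809/21
  p_4/q_4 = 886/23
q_3 = 21 ≤ 22 < 23 = q_4, so the answer is 809/21.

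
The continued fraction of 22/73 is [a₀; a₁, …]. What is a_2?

22 = 0·73 + 22   →  a_0 = 0
73 = 3·22 + 7   →  a_1 = 3
22 = 3·7 + 1   →  a_2 = 3

3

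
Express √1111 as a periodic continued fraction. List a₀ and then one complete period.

[33; 3, 66]

a₀ = ⌊√1111⌋ = 33.
With m₀=0, d₀=1 and mₖ₊₁ = dₖaₖ − mₖ, dₖ₊₁ = (n − mₖ₊₁²)/dₖ, aₖ₊₁ = ⌊(a₀+mₖ₊₁)/dₖ₊₁⌋:
  k=1: m=33, d=22, a=3
  k=2: m=33, d=1, a=66
d=1 and a=2a₀=66 at k=2, so the next step gives (m, d) = (33, 22) again — its k=1 value — and the period has length 2.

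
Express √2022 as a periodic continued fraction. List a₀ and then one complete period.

a₀ = ⌊√2022⌋ = 44.
With m₀=0, d₀=1 and mₖ₊₁ = dₖaₖ − mₖ, dₖ₊₁ = (n − mₖ₊₁²)/dₖ, aₖ₊₁ = ⌊(a₀+mₖ₊₁)/dₖ₊₁⌋:
  k=1: m=44, d=86, a=1
  k=2: m=42, d=3, a=28
  k=3: m=42, d=86, a=1
  k=4: m=44, d=1, a=88
d=1 and a=2a₀=88 at k=4, so the next step gives (m, d) = (44, 86) again — its k=1 value — and the period has length 4.

[44; 1, 28, 1, 88]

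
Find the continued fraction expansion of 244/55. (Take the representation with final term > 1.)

[4; 2, 3, 2, 3]

244 = 4*55 + 24
55 = 2*24 + 7
24 = 3*7 + 3
7 = 2*3 + 1
3 = 3*1 + 0  (stop)
So 244/55 = [4; 2, 3, 2, 3].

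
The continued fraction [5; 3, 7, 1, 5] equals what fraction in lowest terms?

782/147

Using pₖ = aₖpₖ₋₁ + pₖ₋₂ and qₖ = aₖqₖ₋₁ + qₖ₋₂:
  k=0: a=5, p=5, q=1
  k=1: a=3, p=16, q=3
  k=2: a=7, p=117, q=22
  k=3: a=1, p=133, q=25
  k=4: a=5, p=782, q=147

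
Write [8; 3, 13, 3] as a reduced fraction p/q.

1024/123

Fold from the inside: start with 3/1.
  13 + 1/3 = 40/3
  3 + 3/40 = 123/40
  8 + 40/123 = 1024/123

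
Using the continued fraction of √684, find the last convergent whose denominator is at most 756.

8866/339

√684 = [26; 6, 1, 1, 12, 1, 1, 6, 52, …] (period length 8).
Convergents:
  p_0/q_0 = 26/1
  p_1/q_1 = 157/6
  p_2/q_2 = 183/7
  p_3/q_3 = 340/13
  p_4/q_4 = 4263/163
  p_5/q_5 = 4603/176
  p_6/q_6 = 8866/339
  p_7/q_7 = 57799/2210
q_6 = 339 ≤ 756 < 2210 = q_7, so the answer is 8866/339.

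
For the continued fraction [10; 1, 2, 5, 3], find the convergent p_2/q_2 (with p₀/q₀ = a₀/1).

Using pₖ = aₖpₖ₋₁ + pₖ₋₂, qₖ = aₖqₖ₋₁ + qₖ₋₂ (with p₋₁=1, p₋₂=0, q₋₁=0, q₋₂=1):
  k=0: a=10, p=10, q=1
  k=1: a=1, p=11, q=1
  k=2: a=2, p=32, q=3

32/3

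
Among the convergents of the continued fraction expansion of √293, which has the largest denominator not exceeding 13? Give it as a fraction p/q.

154/9

√293 = [17; 8, 1, 1, 8, 34, …] (period length 5).
Convergents:
  p_0/q_0 = 17/1
  p_1/q_1 = 137/8
  p_2/q_2 = 154/9
  p_3/q_3 = 291/17
q_2 = 9 ≤ 13 < 17 = q_3, so the answer is 154/9.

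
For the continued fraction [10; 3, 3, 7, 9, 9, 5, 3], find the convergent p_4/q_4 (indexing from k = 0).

Using pₖ = aₖpₖ₋₁ + pₖ₋₂, qₖ = aₖqₖ₋₁ + qₖ₋₂ (with p₋₁=1, p₋₂=0, q₋₁=0, q₋₂=1):
  k=0: a=10, p=10, q=1
  k=1: a=3, p=31, q=3
  k=2: a=3, p=103, q=10
  k=3: a=7, p=752, q=73
  k=4: a=9, p=6871, q=667

6871/667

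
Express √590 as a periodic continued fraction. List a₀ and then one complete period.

a₀ = ⌊√590⌋ = 24.
With m₀=0, d₀=1 and mₖ₊₁ = dₖaₖ − mₖ, dₖ₊₁ = (n − mₖ₊₁²)/dₖ, aₖ₊₁ = ⌊(a₀+mₖ₊₁)/dₖ₊₁⌋:
  k=1: m=24, d=14, a=3
  k=2: m=18, d=19, a=2
  k=3: m=20, d=10, a=4
  k=4: m=20, d=19, a=2
  k=5: m=18, d=14, a=3
  k=6: m=24, d=1, a=48
d=1 and a=2a₀=48 at k=6, so the next step gives (m, d) = (24, 14) again — its k=1 value — and the period has length 6.

[24; 3, 2, 4, 2, 3, 48]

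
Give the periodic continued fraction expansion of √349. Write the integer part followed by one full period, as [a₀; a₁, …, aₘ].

a₀ = ⌊√349⌋ = 18.
With m₀=0, d₀=1 and mₖ₊₁ = dₖaₖ − mₖ, dₖ₊₁ = (n − mₖ₊₁²)/dₖ, aₖ₊₁ = ⌊(a₀+mₖ₊₁)/dₖ₊₁⌋:
  k=1: m=18, d=25, a=1
  k=2: m=7, d=12, a=2
  k=3: m=17, d=5, a=7
  k=4: m=18, d=5, a=7
  k=5: m=17, d=12, a=2
  k=6: m=7, d=25, a=1
  k=7: m=18, d=1, a=36
d=1 and a=2a₀=36 at k=7, so the next step gives (m, d) = (18, 25) again — its k=1 value — and the period has length 7.

[18; 1, 2, 7, 7, 2, 1, 36]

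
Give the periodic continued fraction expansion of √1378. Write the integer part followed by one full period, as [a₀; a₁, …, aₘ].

a₀ = ⌊√1378⌋ = 37.
With m₀=0, d₀=1 and mₖ₊₁ = dₖaₖ − mₖ, dₖ₊₁ = (n − mₖ₊₁²)/dₖ, aₖ₊₁ = ⌊(a₀+mₖ₊₁)/dₖ₊₁⌋:
  k=1: m=37, d=9, a=8
  k=2: m=35, d=17, a=4
  k=3: m=33, d=17, a=4
  k=4: m=35, d=9, a=8
  k=5: m=37, d=1, a=74
d=1 and a=2a₀=74 at k=5, so the next step gives (m, d) = (37, 9) again — its k=1 value — and the period has length 5.

[37; 8, 4, 4, 8, 74]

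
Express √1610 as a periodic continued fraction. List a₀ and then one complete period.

[40; 8, 80]

a₀ = ⌊√1610⌋ = 40.
With m₀=0, d₀=1 and mₖ₊₁ = dₖaₖ − mₖ, dₖ₊₁ = (n − mₖ₊₁²)/dₖ, aₖ₊₁ = ⌊(a₀+mₖ₊₁)/dₖ₊₁⌋:
  k=1: m=40, d=10, a=8
  k=2: m=40, d=1, a=80
d=1 and a=2a₀=80 at k=2, so the next step gives (m, d) = (40, 10) again — its k=1 value — and the period has length 2.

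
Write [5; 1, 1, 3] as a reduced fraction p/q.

39/7

Fold from the inside: start with 3/1.
  1 + 1/3 = 4/3
  1 + 3/4 = 7/4
  5 + 4/7 = 39/7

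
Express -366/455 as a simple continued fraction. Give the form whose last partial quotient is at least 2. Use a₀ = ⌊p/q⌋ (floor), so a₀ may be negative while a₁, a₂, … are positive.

[-1; 5, 8, 1, 9]

-366 = -1·455 + 89
455 = 5·89 + 10
89 = 8·10 + 9
10 = 1·9 + 1
9 = 9·1 + 0  (stop)
So -366/455 = [-1; 5, 8, 1, 9].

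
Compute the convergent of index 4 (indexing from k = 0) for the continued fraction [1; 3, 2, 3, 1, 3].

40/31

Using pₖ = aₖpₖ₋₁ + pₖ₋₂, qₖ = aₖqₖ₋₁ + qₖ₋₂ (with p₋₁=1, p₋₂=0, q₋₁=0, q₋₂=1):
  k=0: a=1, p=1, q=1
  k=1: a=3, p=4, q=3
  k=2: a=2, p=9, q=7
  k=3: a=3, p=31, q=24
  k=4: a=1, p=40, q=31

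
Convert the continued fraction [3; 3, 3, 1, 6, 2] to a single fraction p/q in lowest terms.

625/189

Using pₖ = aₖpₖ₋₁ + pₖ₋₂ and qₖ = aₖqₖ₋₁ + qₖ₋₂:
  k=0: a=3, p=3, q=1
  k=1: a=3, p=10, q=3
  k=2: a=3, p=33, q=10
  k=3: a=1, p=43, q=13
  k=4: a=6, p=291, q=88
  k=5: a=2, p=625, q=189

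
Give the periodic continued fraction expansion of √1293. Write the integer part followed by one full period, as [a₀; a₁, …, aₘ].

a₀ = ⌊√1293⌋ = 35.

[35; 1, 22, 1, 70]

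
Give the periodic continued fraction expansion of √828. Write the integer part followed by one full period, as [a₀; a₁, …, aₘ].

a₀ = ⌊√828⌋ = 28.
With m₀=0, d₀=1 and mₖ₊₁ = dₖaₖ − mₖ, dₖ₊₁ = (n − mₖ₊₁²)/dₖ, aₖ₊₁ = ⌊(a₀+mₖ₊₁)/dₖ₊₁⌋:
  k=1: m=28, d=44, a=1
  k=2: m=16, d=13, a=3
  k=3: m=23, d=23, a=2
  k=4: m=23, d=13, a=3
  k=5: m=16, d=44, a=1
  k=6: m=28, d=1, a=56
d=1 and a=2a₀=56 at k=6, so the next step gives (m, d) = (28, 44) again — its k=1 value — and the period has length 6.

[28; 1, 3, 2, 3, 1, 56]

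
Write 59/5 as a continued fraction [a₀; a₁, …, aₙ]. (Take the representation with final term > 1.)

[11; 1, 4]

59 = 11·5 + 4
5 = 1·4 + 1
4 = 4·1 + 0  (stop)
So 59/5 = [11; 1, 4].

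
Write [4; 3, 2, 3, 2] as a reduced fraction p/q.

Using pₖ = aₖpₖ₋₁ + pₖ₋₂ and qₖ = aₖqₖ₋₁ + qₖ₋₂:
  k=0: a=4, p=4, q=1
  k=1: a=3, p=13, q=3
  k=2: a=2, p=30, q=7
  k=3: a=3, p=103, q=24
  k=4: a=2, p=236, q=55

236/55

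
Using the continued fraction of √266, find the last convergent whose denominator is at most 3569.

22132/1357

√266 = [16; 3, 4, 3, 32, …] (period length 4).
Convergents:
  p_0/q_0 = 16/1
  p_1/q_1 = 49/3
  p_2/q_2 = 212/13
  p_3/q_3 = 685/42
  p_4/q_4 = 22132/1357
  p_5/q_5 = 67081/4113
q_4 = 1357 ≤ 3569 < 4113 = q_5, so the answer is 22132/1357.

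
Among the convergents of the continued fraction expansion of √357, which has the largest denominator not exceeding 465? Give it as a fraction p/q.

√357 = [18; 1, 8, 2, 8, 1, 36, …] (period length 6).
Convergents:
  p_0/q_0 = 18/1
  p_1/q_1 = 19/1
  p_2/q_2 = 170/9
  p_3/q_3 = 359/19
  p_4/q_4 = 3042/161
  p_5/q_5 = 3401/180
  p_6/q_6 = 125478/6641
q_5 = 180 ≤ 465 < 6641 = q_6, so the answer is 3401/180.

3401/180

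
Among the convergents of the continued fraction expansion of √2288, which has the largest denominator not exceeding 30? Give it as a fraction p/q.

√2288 = [47; 1, 4, 1, 94, …] (period length 4).
Convergents:
  p_0/q_0 = 47/1
  p_1/q_1 = 48/1
  p_2/q_2 = 239/5
  p_3/q_3 = 287/6
  p_4/q_4 = 27217/569
q_3 = 6 ≤ 30 < 569 = q_4, so the answer is 287/6.

287/6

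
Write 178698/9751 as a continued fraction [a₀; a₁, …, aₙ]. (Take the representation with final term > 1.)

178698 = 18*9751 + 3180
9751 = 3*3180 + 211
3180 = 15*211 + 15
211 = 14*15 + 1
15 = 15*1 + 0  (stop)
So 178698/9751 = [18; 3, 15, 14, 15].

[18; 3, 15, 14, 15]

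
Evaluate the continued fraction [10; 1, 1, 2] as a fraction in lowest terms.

Using pₖ = aₖpₖ₋₁ + pₖ₋₂ and qₖ = aₖqₖ₋₁ + qₖ₋₂:
  k=0: a=10, p=10, q=1
  k=1: a=1, p=11, q=1
  k=2: a=1, p=21, q=2
  k=3: a=2, p=53, q=5

53/5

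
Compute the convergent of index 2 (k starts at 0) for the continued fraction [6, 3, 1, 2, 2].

25/4

Using pₖ = aₖpₖ₋₁ + pₖ₋₂, qₖ = aₖqₖ₋₁ + qₖ₋₂ (with p₋₁=1, p₋₂=0, q₋₁=0, q₋₂=1):
  k=0: a=6, p=6, q=1
  k=1: a=3, p=19, q=3
  k=2: a=1, p=25, q=4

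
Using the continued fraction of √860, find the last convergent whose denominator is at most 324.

√860 = [29; 3, 14, 3, 58, …] (period length 4).
Convergents:
  p_0/q_0 = 29/1
  p_1/q_1 = 88/3
  p_2/q_2 = 1261/43
  p_3/q_3 = 3871/132
  p_4/q_4 = 225779/7699
q_3 = 132 ≤ 324 < 7699 = q_4, so the answer is 3871/132.

3871/132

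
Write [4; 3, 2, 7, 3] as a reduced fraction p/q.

699/163

Using pₖ = aₖpₖ₋₁ + pₖ₋₂ and qₖ = aₖqₖ₋₁ + qₖ₋₂:
  k=0: a=4, p=4, q=1
  k=1: a=3, p=13, q=3
  k=2: a=2, p=30, q=7
  k=3: a=7, p=223, q=52
  k=4: a=3, p=699, q=163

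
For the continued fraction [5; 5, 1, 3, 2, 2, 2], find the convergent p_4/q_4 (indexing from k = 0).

Using pₖ = aₖpₖ₋₁ + pₖ₋₂, qₖ = aₖqₖ₋₁ + qₖ₋₂ (with p₋₁=1, p₋₂=0, q₋₁=0, q₋₂=1):
  k=0: a=5, p=5, q=1
  k=1: a=5, p=26, q=5
  k=2: a=1, p=31, q=6
  k=3: a=3, p=119, q=23
  k=4: a=2, p=269, q=52

269/52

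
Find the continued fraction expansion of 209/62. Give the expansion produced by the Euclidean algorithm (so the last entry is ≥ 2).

209 = 3·62 + 23
62 = 2·23 + 16
23 = 1·16 + 7
16 = 2·7 + 2
7 = 3·2 + 1
2 = 2·1 + 0  (stop)
So 209/62 = [3; 2, 1, 2, 3, 2].

[3; 2, 1, 2, 3, 2]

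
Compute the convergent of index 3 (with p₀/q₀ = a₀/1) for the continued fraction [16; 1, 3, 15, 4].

1022/61

Using pₖ = aₖpₖ₋₁ + pₖ₋₂, qₖ = aₖqₖ₋₁ + qₖ₋₂ (with p₋₁=1, p₋₂=0, q₋₁=0, q₋₂=1):
  k=0: a=16, p=16, q=1
  k=1: a=1, p=17, q=1
  k=2: a=3, p=67, q=4
  k=3: a=15, p=1022, q=61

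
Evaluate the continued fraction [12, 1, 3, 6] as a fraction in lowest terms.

319/25

Using pₖ = aₖpₖ₋₁ + pₖ₋₂ and qₖ = aₖqₖ₋₁ + qₖ₋₂:
  k=0: a=12, p=12, q=1
  k=1: a=1, p=13, q=1
  k=2: a=3, p=51, q=4
  k=3: a=6, p=319, q=25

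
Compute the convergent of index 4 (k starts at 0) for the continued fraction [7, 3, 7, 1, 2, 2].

Using pₖ = aₖpₖ₋₁ + pₖ₋₂, qₖ = aₖqₖ₋₁ + qₖ₋₂ (with p₋₁=1, p₋₂=0, q₋₁=0, q₋₂=1):
  k=0: a=7, p=7, q=1
  k=1: a=3, p=22, q=3
  k=2: a=7, p=161, q=22
  k=3: a=1, p=183, q=25
  k=4: a=2, p=527, q=72

527/72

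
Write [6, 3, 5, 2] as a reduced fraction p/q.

221/35

Using pₖ = aₖpₖ₋₁ + pₖ₋₂ and qₖ = aₖqₖ₋₁ + qₖ₋₂:
  k=0: a=6, p=6, q=1
  k=1: a=3, p=19, q=3
  k=2: a=5, p=101, q=16
  k=3: a=2, p=221, q=35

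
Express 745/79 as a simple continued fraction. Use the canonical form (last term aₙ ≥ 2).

745 = 9·79 + 34
79 = 2·34 + 11
34 = 3·11 + 1
11 = 11·1 + 0  (stop)
So 745/79 = [9; 2, 3, 11].

[9; 2, 3, 11]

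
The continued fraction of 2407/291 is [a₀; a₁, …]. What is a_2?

2407 = 8·291 + 79   →  a_0 = 8
291 = 3·79 + 54   →  a_1 = 3
79 = 1·54 + 25   →  a_2 = 1

1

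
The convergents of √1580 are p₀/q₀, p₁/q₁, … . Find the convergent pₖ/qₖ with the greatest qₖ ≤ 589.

12680/319

√1580 = [39; 1, 2, 1, 78, …] (period length 4).
Convergents:
  p_0/q_0 = 39/1
  p_1/q_1 = 40/1
  p_2/q_2 = 119/3
  p_3/q_3 = 159/4
  p_4/q_4 = 12521/315
  p_5/q_5 = 12680/319
  p_6/q_6 = 37881/953
q_5 = 319 ≤ 589 < 953 = q_6, so the answer is 12680/319.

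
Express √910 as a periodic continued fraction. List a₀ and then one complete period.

a₀ = ⌊√910⌋ = 30.
With m₀=0, d₀=1 and mₖ₊₁ = dₖaₖ − mₖ, dₖ₊₁ = (n − mₖ₊₁²)/dₖ, aₖ₊₁ = ⌊(a₀+mₖ₊₁)/dₖ₊₁⌋:
  k=1: m=30, d=10, a=6
  k=2: m=30, d=1, a=60
d=1 and a=2a₀=60 at k=2, so the next step gives (m, d) = (30, 10) again — its k=1 value — and the period has length 2.

[30; 6, 60]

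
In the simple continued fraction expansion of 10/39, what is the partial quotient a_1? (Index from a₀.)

10 = 0·39 + 10   →  a_0 = 0
39 = 3·10 + 9   →  a_1 = 3

3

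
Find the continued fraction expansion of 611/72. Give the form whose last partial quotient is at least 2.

611 = 8×72 + 35
72 = 2×35 + 2
35 = 17×2 + 1
2 = 2×1 + 0  (stop)
So 611/72 = [8; 2, 17, 2].

[8; 2, 17, 2]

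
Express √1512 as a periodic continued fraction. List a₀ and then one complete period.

a₀ = ⌊√1512⌋ = 38.

[38; 1, 7, 1, 1, 1, 7, 1, 76]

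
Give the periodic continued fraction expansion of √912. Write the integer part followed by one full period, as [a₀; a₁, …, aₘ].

[30; 5, 60]

a₀ = ⌊√912⌋ = 30.
With m₀=0, d₀=1 and mₖ₊₁ = dₖaₖ − mₖ, dₖ₊₁ = (n − mₖ₊₁²)/dₖ, aₖ₊₁ = ⌊(a₀+mₖ₊₁)/dₖ₊₁⌋:
  k=1: m=30, d=12, a=5
  k=2: m=30, d=1, a=60
d=1 and a=2a₀=60 at k=2, so the next step gives (m, d) = (30, 12) again — its k=1 value — and the period has length 2.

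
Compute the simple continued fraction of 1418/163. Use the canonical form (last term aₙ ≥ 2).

[8; 1, 2, 3, 16]

1418 = 8·163 + 114
163 = 1·114 + 49
114 = 2·49 + 16
49 = 3·16 + 1
16 = 16·1 + 0  (stop)
So 1418/163 = [8; 1, 2, 3, 16].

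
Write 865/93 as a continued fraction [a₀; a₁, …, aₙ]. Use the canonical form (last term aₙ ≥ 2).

[9; 3, 3, 9]

865 = 9·93 + 28
93 = 3·28 + 9
28 = 3·9 + 1
9 = 9·1 + 0  (stop)
So 865/93 = [9; 3, 3, 9].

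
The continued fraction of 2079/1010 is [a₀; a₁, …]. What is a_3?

2079 = 2·1010 + 59   →  a_0 = 2
1010 = 17·59 + 7   →  a_1 = 17
59 = 8·7 + 3   →  a_2 = 8
7 = 2·3 + 1   →  a_3 = 2

2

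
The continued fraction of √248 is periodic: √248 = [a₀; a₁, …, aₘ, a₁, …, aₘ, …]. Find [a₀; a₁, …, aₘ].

a₀ = ⌊√248⌋ = 15.
With m₀=0, d₀=1 and mₖ₊₁ = dₖaₖ − mₖ, dₖ₊₁ = (n − mₖ₊₁²)/dₖ, aₖ₊₁ = ⌊(a₀+mₖ₊₁)/dₖ₊₁⌋:
  k=1: m=15, d=23, a=1
  k=2: m=8, d=8, a=2
  k=3: m=8, d=23, a=1
  k=4: m=15, d=1, a=30
d=1 and a=2a₀=30 at k=4, so the next step gives (m, d) = (15, 23) again — its k=1 value — and the period has length 4.

[15; 1, 2, 1, 30]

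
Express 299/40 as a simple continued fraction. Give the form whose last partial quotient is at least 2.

299 = 7*40 + 19
40 = 2*19 + 2
19 = 9*2 + 1
2 = 2*1 + 0  (stop)
So 299/40 = [7; 2, 9, 2].

[7; 2, 9, 2]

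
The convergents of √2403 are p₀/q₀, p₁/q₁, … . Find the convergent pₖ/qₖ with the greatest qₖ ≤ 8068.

235445/4803

√2403 = [49; 49, 98, …] (period length 2).
Convergents:
  p_0/q_0 = 49/1
  p_1/q_1 = 2402/49
  p_2/q_2 = 235445/4803
  p_3/q_3 = 11539207/235396
q_2 = 4803 ≤ 8068 < 235396 = q_3, so the answer is 235445/4803.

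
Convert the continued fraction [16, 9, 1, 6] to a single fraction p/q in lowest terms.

Fold from the inside: start with 6/1.
  1 + 1/6 = 7/6
  9 + 6/7 = 69/7
  16 + 7/69 = 1111/69

1111/69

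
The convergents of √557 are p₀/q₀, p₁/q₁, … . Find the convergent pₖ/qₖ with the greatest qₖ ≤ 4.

71/3

√557 = [23; 1, 1, 1, 1, 46, …] (period length 5).
Convergents:
  p_0/q_0 = 23/1
  p_1/q_1 = 24/1
  p_2/q_2 = 47/2
  p_3/q_3 = 71/3
  p_4/q_4 = 118/5
q_3 = 3 ≤ 4 < 5 = q_4, so the answer is 71/3.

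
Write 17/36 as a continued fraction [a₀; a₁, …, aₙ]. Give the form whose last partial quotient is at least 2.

[0; 2, 8, 2]

17 = 0·36 + 17
36 = 2·17 + 2
17 = 8·2 + 1
2 = 2·1 + 0  (stop)
So 17/36 = [0; 2, 8, 2].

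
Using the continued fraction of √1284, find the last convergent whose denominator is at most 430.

√1284 = [35; 1, 4, 1, 70, …] (period length 4).
Convergents:
  p_0/q_0 = 35/1
  p_1/q_1 = 36/1
  p_2/q_2 = 179/5
  p_3/q_3 = 215/6
  p_4/q_4 = 15229/425
  p_5/q_5 = 15444/431
q_4 = 425 ≤ 430 < 431 = q_5, so the answer is 15229/425.

15229/425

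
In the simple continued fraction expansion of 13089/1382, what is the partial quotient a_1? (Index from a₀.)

2

13089 = 9·1382 + 651   →  a_0 = 9
1382 = 2·651 + 80   →  a_1 = 2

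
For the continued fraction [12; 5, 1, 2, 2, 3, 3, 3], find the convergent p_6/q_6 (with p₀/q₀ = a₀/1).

5491/451

Using pₖ = aₖpₖ₋₁ + pₖ₋₂, qₖ = aₖqₖ₋₁ + qₖ₋₂ (with p₋₁=1, p₋₂=0, q₋₁=0, q₋₂=1):
  k=0: a=12, p=12, q=1
  k=1: a=5, p=61, q=5
  k=2: a=1, p=73, q=6
  k=3: a=2, p=207, q=17
  k=4: a=2, p=487, q=40
  k=5: a=3, p=1668, q=137
  k=6: a=3, p=5491, q=451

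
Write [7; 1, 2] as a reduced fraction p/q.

23/3

Fold from the inside: start with 2/1.
  1 + 1/2 = 3/2
  7 + 2/3 = 23/3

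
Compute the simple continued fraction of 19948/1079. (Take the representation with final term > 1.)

[18; 2, 19, 2, 13]

19948 = 18*1079 + 526
1079 = 2*526 + 27
526 = 19*27 + 13
27 = 2*13 + 1
13 = 13*1 + 0  (stop)
So 19948/1079 = [18; 2, 19, 2, 13].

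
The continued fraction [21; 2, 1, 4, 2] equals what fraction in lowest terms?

Using pₖ = aₖpₖ₋₁ + pₖ₋₂ and qₖ = aₖqₖ₋₁ + qₖ₋₂:
  k=0: a=21, p=21, q=1
  k=1: a=2, p=43, q=2
  k=2: a=1, p=64, q=3
  k=3: a=4, p=299, q=14
  k=4: a=2, p=662, q=31

662/31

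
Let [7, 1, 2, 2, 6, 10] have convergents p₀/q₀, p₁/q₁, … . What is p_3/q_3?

54/7

Using pₖ = aₖpₖ₋₁ + pₖ₋₂, qₖ = aₖqₖ₋₁ + qₖ₋₂ (with p₋₁=1, p₋₂=0, q₋₁=0, q₋₂=1):
  k=0: a=7, p=7, q=1
  k=1: a=1, p=8, q=1
  k=2: a=2, p=23, q=3
  k=3: a=2, p=54, q=7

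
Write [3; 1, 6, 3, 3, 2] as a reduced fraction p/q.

Fold from the inside: start with 2/1.
  3 + 1/2 = 7/2
  3 + 2/7 = 23/7
  6 + 7/23 = 145/23
  1 + 23/145 = 168/145
  3 + 145/168 = 649/168

649/168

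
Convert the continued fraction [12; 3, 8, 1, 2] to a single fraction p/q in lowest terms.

Using pₖ = aₖpₖ₋₁ + pₖ₋₂ and qₖ = aₖqₖ₋₁ + qₖ₋₂:
  k=0: a=12, p=12, q=1
  k=1: a=3, p=37, q=3
  k=2: a=8, p=308, q=25
  k=3: a=1, p=345, q=28
  k=4: a=2, p=998, q=81

998/81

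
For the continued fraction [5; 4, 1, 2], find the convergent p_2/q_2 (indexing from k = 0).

Using pₖ = aₖpₖ₋₁ + pₖ₋₂, qₖ = aₖqₖ₋₁ + qₖ₋₂ (with p₋₁=1, p₋₂=0, q₋₁=0, q₋₂=1):
  k=0: a=5, p=5, q=1
  k=1: a=4, p=21, q=4
  k=2: a=1, p=26, q=5

26/5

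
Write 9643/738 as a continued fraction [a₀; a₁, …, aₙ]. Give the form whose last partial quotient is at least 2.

9643 = 13·738 + 49
738 = 15·49 + 3
49 = 16·3 + 1
3 = 3·1 + 0  (stop)
So 9643/738 = [13; 15, 16, 3].

[13; 15, 16, 3]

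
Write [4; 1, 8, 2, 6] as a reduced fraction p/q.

Using pₖ = aₖpₖ₋₁ + pₖ₋₂ and qₖ = aₖqₖ₋₁ + qₖ₋₂:
  k=0: a=4, p=4, q=1
  k=1: a=1, p=5, q=1
  k=2: a=8, p=44, q=9
  k=3: a=2, p=93, q=19
  k=4: a=6, p=602, q=123

602/123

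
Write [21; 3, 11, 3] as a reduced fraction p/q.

2239/105

Using pₖ = aₖpₖ₋₁ + pₖ₋₂ and qₖ = aₖqₖ₋₁ + qₖ₋₂:
  k=0: a=21, p=21, q=1
  k=1: a=3, p=64, q=3
  k=2: a=11, p=725, q=34
  k=3: a=3, p=2239, q=105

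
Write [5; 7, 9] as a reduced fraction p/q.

329/64

Fold from the inside: start with 9/1.
  7 + 1/9 = 64/9
  5 + 9/64 = 329/64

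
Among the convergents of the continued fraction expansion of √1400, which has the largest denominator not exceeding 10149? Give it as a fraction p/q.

√1400 = [37; 2, 2, 2, 74, …] (period length 4).
Convergents:
  p_0/q_0 = 37/1
  p_1/q_1 = 75/2
  p_2/q_2 = 187/5
  p_3/q_3 = 449/12
  p_4/q_4 = 33413/893
  p_5/q_5 = 67275/1798
  p_6/q_6 = 167963/4489
  p_7/q_7 = 403201/10776
q_6 = 4489 ≤ 10149 < 10776 = q_7, so the answer is 167963/4489.

167963/4489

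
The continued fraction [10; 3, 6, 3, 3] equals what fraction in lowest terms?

Fold from the inside: start with 3/1.
  3 + 1/3 = 10/3
  6 + 3/10 = 63/10
  3 + 10/63 = 199/63
  10 + 63/199 = 2053/199

2053/199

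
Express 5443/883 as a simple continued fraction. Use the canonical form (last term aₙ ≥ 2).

[6; 6, 11, 6, 2]

5443 = 6·883 + 145
883 = 6·145 + 13
145 = 11·13 + 2
13 = 6·2 + 1
2 = 2·1 + 0  (stop)
So 5443/883 = [6; 6, 11, 6, 2].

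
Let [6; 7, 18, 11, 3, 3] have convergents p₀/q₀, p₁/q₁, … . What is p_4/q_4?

Using pₖ = aₖpₖ₋₁ + pₖ₋₂, qₖ = aₖqₖ₋₁ + qₖ₋₂ (with p₋₁=1, p₋₂=0, q₋₁=0, q₋₂=1):
  k=0: a=6, p=6, q=1
  k=1: a=7, p=43, q=7
  k=2: a=18, p=780, q=127
  k=3: a=11, p=8623, q=1404
  k=4: a=3, p=26649, q=4339

26649/4339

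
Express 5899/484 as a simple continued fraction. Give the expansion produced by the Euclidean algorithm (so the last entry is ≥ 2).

[12; 5, 3, 7, 4]

5899 = 12·484 + 91
484 = 5·91 + 29
91 = 3·29 + 4
29 = 7·4 + 1
4 = 4·1 + 0  (stop)
So 5899/484 = [12; 5, 3, 7, 4].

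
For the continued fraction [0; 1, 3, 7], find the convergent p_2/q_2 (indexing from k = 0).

Using pₖ = aₖpₖ₋₁ + pₖ₋₂, qₖ = aₖqₖ₋₁ + qₖ₋₂ (with p₋₁=1, p₋₂=0, q₋₁=0, q₋₂=1):
  k=0: a=0, p=0, q=1
  k=1: a=1, p=1, q=1
  k=2: a=3, p=3, q=4

3/4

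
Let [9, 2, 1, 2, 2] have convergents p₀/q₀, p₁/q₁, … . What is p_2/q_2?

Using pₖ = aₖpₖ₋₁ + pₖ₋₂, qₖ = aₖqₖ₋₁ + qₖ₋₂ (with p₋₁=1, p₋₂=0, q₋₁=0, q₋₂=1):
  k=0: a=9, p=9, q=1
  k=1: a=2, p=19, q=2
  k=2: a=1, p=28, q=3

28/3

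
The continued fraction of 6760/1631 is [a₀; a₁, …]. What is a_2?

6760 = 4·1631 + 236   →  a_0 = 4
1631 = 6·236 + 215   →  a_1 = 6
236 = 1·215 + 21   →  a_2 = 1

1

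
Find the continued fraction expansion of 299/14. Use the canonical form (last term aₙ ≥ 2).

299 = 21×14 + 5
14 = 2×5 + 4
5 = 1×4 + 1
4 = 4×1 + 0  (stop)
So 299/14 = [21; 2, 1, 4].

[21; 2, 1, 4]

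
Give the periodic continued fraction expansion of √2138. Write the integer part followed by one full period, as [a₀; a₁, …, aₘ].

[46; 4, 5, 5, 4, 92]

a₀ = ⌊√2138⌋ = 46.
With m₀=0, d₀=1 and mₖ₊₁ = dₖaₖ − mₖ, dₖ₊₁ = (n − mₖ₊₁²)/dₖ, aₖ₊₁ = ⌊(a₀+mₖ₊₁)/dₖ₊₁⌋:
  k=1: m=46, d=22, a=4
  k=2: m=42, d=17, a=5
  k=3: m=43, d=17, a=5
  k=4: m=42, d=22, a=4
  k=5: m=46, d=1, a=92
d=1 and a=2a₀=92 at k=5, so the next step gives (m, d) = (46, 22) again — its k=1 value — and the period has length 5.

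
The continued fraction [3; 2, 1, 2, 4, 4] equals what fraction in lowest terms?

499/148

Fold from the inside: start with 4/1.
  4 + 1/4 = 17/4
  2 + 4/17 = 38/17
  1 + 17/38 = 55/38
  2 + 38/55 = 148/55
  3 + 55/148 = 499/148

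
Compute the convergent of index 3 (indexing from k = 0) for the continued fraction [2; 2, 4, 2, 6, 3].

Using pₖ = aₖpₖ₋₁ + pₖ₋₂, qₖ = aₖqₖ₋₁ + qₖ₋₂ (with p₋₁=1, p₋₂=0, q₋₁=0, q₋₂=1):
  k=0: a=2, p=2, q=1
  k=1: a=2, p=5, q=2
  k=2: a=4, p=22, q=9
  k=3: a=2, p=49, q=20

49/20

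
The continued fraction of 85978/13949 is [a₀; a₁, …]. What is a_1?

85978 = 6·13949 + 2284   →  a_0 = 6
13949 = 6·2284 + 245   →  a_1 = 6

6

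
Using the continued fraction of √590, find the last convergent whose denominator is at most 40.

√590 = [24; 3, 2, 4, 2, 3, 48, …] (period length 6).
Convergents:
  p_0/q_0 = 24/1
  p_1/q_1 = 73/3
  p_2/q_2 = 170/7
  p_3/q_3 = 753/31
  p_4/q_4 = 1676/69
q_3 = 31 ≤ 40 < 69 = q_4, so the answer is 753/31.

753/31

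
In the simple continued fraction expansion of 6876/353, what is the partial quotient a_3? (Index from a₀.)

6876 = 19·353 + 169   →  a_0 = 19
353 = 2·169 + 15   →  a_1 = 2
169 = 11·15 + 4   →  a_2 = 11
15 = 3·4 + 3   →  a_3 = 3

3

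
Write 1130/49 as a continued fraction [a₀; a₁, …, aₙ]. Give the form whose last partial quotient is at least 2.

1130 = 23×49 + 3
49 = 16×3 + 1
3 = 3×1 + 0  (stop)
So 1130/49 = [23; 16, 3].

[23; 16, 3]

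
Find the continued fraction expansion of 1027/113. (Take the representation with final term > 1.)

[9; 11, 3, 3]

1027 = 9*113 + 10
113 = 11*10 + 3
10 = 3*3 + 1
3 = 3*1 + 0  (stop)
So 1027/113 = [9; 11, 3, 3].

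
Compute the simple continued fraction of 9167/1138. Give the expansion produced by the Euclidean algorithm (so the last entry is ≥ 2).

9167 = 8*1138 + 63
1138 = 18*63 + 4
63 = 15*4 + 3
4 = 1*3 + 1
3 = 3*1 + 0  (stop)
So 9167/1138 = [8; 18, 15, 1, 3].

[8; 18, 15, 1, 3]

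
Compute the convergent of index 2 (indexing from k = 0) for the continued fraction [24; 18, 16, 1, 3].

Using pₖ = aₖpₖ₋₁ + pₖ₋₂, qₖ = aₖqₖ₋₁ + qₖ₋₂ (with p₋₁=1, p₋₂=0, q₋₁=0, q₋₂=1):
  k=0: a=24, p=24, q=1
  k=1: a=18, p=433, q=18
  k=2: a=16, p=6952, q=289

6952/289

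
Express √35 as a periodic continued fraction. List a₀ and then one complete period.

[5; 1, 10]

a₀ = ⌊√35⌋ = 5.
With m₀=0, d₀=1 and mₖ₊₁ = dₖaₖ − mₖ, dₖ₊₁ = (n − mₖ₊₁²)/dₖ, aₖ₊₁ = ⌊(a₀+mₖ₊₁)/dₖ₊₁⌋:
  k=1: m=5, d=10, a=1
  k=2: m=5, d=1, a=10
d=1 and a=2a₀=10 at k=2, so the next step gives (m, d) = (5, 10) again — its k=1 value — and the period has length 2.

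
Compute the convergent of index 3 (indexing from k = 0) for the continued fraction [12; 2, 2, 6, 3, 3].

397/32

Using pₖ = aₖpₖ₋₁ + pₖ₋₂, qₖ = aₖqₖ₋₁ + qₖ₋₂ (with p₋₁=1, p₋₂=0, q₋₁=0, q₋₂=1):
  k=0: a=12, p=12, q=1
  k=1: a=2, p=25, q=2
  k=2: a=2, p=62, q=5
  k=3: a=6, p=397, q=32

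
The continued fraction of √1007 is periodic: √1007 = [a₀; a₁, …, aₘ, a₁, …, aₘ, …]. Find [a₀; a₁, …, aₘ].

[31; 1, 2, 1, 2, 1, 62]

a₀ = ⌊√1007⌋ = 31.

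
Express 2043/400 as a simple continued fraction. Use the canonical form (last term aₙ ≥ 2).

[5; 9, 3, 3, 4]

2043 = 5*400 + 43
400 = 9*43 + 13
43 = 3*13 + 4
13 = 3*4 + 1
4 = 4*1 + 0  (stop)
So 2043/400 = [5; 9, 3, 3, 4].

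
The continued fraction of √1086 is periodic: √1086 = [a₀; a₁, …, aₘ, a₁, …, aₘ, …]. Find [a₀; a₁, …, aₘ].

[32; 1, 20, 1, 64]

a₀ = ⌊√1086⌋ = 32.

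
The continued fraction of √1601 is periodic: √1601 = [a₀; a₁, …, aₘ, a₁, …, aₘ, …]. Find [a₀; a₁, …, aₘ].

[40; 80]

a₀ = ⌊√1601⌋ = 40.
With m₀=0, d₀=1 and mₖ₊₁ = dₖaₖ − mₖ, dₖ₊₁ = (n − mₖ₊₁²)/dₖ, aₖ₊₁ = ⌊(a₀+mₖ₊₁)/dₖ₊₁⌋:
  k=1: m=40, d=1, a=80
d=1 and a=2a₀=80 at k=1, so the next step gives (m, d) = (40, 1) again — its k=1 value — and the period has length 1.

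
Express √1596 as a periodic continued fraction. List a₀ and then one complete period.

a₀ = ⌊√1596⌋ = 39.
With m₀=0, d₀=1 and mₖ₊₁ = dₖaₖ − mₖ, dₖ₊₁ = (n − mₖ₊₁²)/dₖ, aₖ₊₁ = ⌊(a₀+mₖ₊₁)/dₖ₊₁⌋:
  k=1: m=39, d=75, a=1
  k=2: m=36, d=4, a=18
  k=3: m=36, d=75, a=1
  k=4: m=39, d=1, a=78
d=1 and a=2a₀=78 at k=4, so the next step gives (m, d) = (39, 75) again — its k=1 value — and the period has length 4.

[39; 1, 18, 1, 78]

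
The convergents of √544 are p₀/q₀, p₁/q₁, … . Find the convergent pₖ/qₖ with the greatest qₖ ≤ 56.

√544 = [23; 3, 11, 3, 46, …] (period length 4).
Convergents:
  p_0/q_0 = 23/1
  p_1/q_1 = 70/3
  p_2/q_2 = 793/34
  p_3/q_3 = 2449/105
q_2 = 34 ≤ 56 < 105 = q_3, so the answer is 793/34.

793/34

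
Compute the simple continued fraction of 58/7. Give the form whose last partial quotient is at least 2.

[8; 3, 2]

58 = 8*7 + 2
7 = 3*2 + 1
2 = 2*1 + 0  (stop)
So 58/7 = [8; 3, 2].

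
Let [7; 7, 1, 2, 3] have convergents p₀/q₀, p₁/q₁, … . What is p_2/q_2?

57/8

Using pₖ = aₖpₖ₋₁ + pₖ₋₂, qₖ = aₖqₖ₋₁ + qₖ₋₂ (with p₋₁=1, p₋₂=0, q₋₁=0, q₋₂=1):
  k=0: a=7, p=7, q=1
  k=1: a=7, p=50, q=7
  k=2: a=1, p=57, q=8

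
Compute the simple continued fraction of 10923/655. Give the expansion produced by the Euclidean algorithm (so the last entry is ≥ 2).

[16; 1, 2, 11, 6, 3]

10923 = 16×655 + 443
655 = 1×443 + 212
443 = 2×212 + 19
212 = 11×19 + 3
19 = 6×3 + 1
3 = 3×1 + 0  (stop)
So 10923/655 = [16; 1, 2, 11, 6, 3].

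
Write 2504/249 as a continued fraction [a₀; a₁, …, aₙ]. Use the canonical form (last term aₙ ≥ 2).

[10; 17, 1, 3, 1, 2]

2504 = 10·249 + 14
249 = 17·14 + 11
14 = 1·11 + 3
11 = 3·3 + 2
3 = 1·2 + 1
2 = 2·1 + 0  (stop)
So 2504/249 = [10; 17, 1, 3, 1, 2].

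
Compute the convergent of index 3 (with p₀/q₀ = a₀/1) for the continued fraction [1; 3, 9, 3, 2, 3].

115/87

Using pₖ = aₖpₖ₋₁ + pₖ₋₂, qₖ = aₖqₖ₋₁ + qₖ₋₂ (with p₋₁=1, p₋₂=0, q₋₁=0, q₋₂=1):
  k=0: a=1, p=1, q=1
  k=1: a=3, p=4, q=3
  k=2: a=9, p=37, q=28
  k=3: a=3, p=115, q=87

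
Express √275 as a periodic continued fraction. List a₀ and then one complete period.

a₀ = ⌊√275⌋ = 16.
With m₀=0, d₀=1 and mₖ₊₁ = dₖaₖ − mₖ, dₖ₊₁ = (n − mₖ₊₁²)/dₖ, aₖ₊₁ = ⌊(a₀+mₖ₊₁)/dₖ₊₁⌋:
  k=1: m=16, d=19, a=1
  k=2: m=3, d=14, a=1
  k=3: m=11, d=11, a=2
  k=4: m=11, d=14, a=1
  k=5: m=3, d=19, a=1
  k=6: m=16, d=1, a=32
d=1 and a=2a₀=32 at k=6, so the next step gives (m, d) = (16, 19) again — its k=1 value — and the period has length 6.

[16; 1, 1, 2, 1, 1, 32]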